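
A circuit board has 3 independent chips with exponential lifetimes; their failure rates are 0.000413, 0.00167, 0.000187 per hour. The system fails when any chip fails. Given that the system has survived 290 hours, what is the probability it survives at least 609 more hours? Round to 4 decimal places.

0.2510

Time to first failure ~ Exp(Σλ) with Σλ = 0.00227.
By memorylessness, P(T > 290+609 | T > 290) = P(T > 609) = e^(−0.00227·609) ≈ 0.2510.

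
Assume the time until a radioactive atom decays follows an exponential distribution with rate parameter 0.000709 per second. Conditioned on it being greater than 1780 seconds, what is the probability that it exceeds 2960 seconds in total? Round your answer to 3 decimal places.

0.433

P(X > s+t | X > s) = e^(−λ(s+t))/e^(−λs) = e^(−λt), independent of s = 1780.
P(X > 1180) = e^(−0.83662) ≈ 0.433.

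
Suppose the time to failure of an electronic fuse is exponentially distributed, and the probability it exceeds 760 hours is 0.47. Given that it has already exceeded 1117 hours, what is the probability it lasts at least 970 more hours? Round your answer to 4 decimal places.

0.3815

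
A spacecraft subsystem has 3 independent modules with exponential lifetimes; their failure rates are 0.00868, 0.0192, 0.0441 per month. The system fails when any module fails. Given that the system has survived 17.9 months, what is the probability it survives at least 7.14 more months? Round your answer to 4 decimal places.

Time to first failure ~ Exp(Σλ) with Σλ = 0.07198.
By memorylessness, P(T > 17.9+7.14 | T > 17.9) = P(T > 7.14) = e^(−0.07198·7.14) ≈ 0.5981.

0.5981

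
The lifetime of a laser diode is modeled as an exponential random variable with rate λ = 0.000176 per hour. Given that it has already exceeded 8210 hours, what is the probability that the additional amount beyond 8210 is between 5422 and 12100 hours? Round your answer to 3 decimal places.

0.266

Memoryless: the residual past 8210 is again Exp(λ).
P(5422 < residual < 12100) = e^(−λ·5422) − e^(−λ·12100) = 0.38509 − 0.11888 ≈ 0.266.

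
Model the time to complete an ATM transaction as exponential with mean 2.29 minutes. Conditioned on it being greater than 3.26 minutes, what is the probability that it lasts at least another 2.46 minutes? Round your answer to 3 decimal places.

The rate is λ = 1/2.29 = 0.436681 per minute.
P(X > s+t | X > s) = e^(−λ(s+t))/e^(−λs) = e^(−λt), independent of s = 3.26.
P(X > 2.46) = e^(−1.0742) ≈ 0.342.

0.342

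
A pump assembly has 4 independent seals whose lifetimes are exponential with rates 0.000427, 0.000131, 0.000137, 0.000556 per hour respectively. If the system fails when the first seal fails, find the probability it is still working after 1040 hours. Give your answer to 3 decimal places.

The time to first failure is exponential with rate Σλ = 0.000427 + 0.000131 + 0.000137 + 0.000556 = 0.001251.
P(min > 1040) = e^(−0.001251·1040) = e^(−1.301) ≈ 0.272.

0.272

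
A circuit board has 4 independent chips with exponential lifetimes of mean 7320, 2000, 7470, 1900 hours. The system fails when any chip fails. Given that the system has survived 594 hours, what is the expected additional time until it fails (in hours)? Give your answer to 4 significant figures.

771.1

First-failure rate Σλ = 1/7320 + 1/2000 + 1/7470 + 1/1900 = 0.0012968.
By memorylessness the expected residual is 1/Σλ = 771.131 hours, regardless of the 594 already elapsed.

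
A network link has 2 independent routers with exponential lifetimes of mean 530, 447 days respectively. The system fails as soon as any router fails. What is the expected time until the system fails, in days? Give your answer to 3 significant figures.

242

The first failure time is exponential with rate Σλ_i = 1/530 + 1/447 = 0.00412393 per day.
E[min] = 1/Σλ = 1/0.00412393 = 242.487 days.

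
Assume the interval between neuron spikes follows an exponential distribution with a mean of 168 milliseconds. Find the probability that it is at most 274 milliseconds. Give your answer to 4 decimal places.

The rate is λ = 1/168 = 0.00595238 per millisecond.
P(X ≤ 274) = 1 − e^(−λ·274) = 1 − e^(−1.631) ≈ 0.8043.

0.8043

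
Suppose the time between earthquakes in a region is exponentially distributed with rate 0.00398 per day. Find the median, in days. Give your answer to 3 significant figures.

174

Set 1 − e^(−λt) = 0.5, so t = −ln(0.5)/λ = 0.69315/0.00398 ≈ 174.158 days.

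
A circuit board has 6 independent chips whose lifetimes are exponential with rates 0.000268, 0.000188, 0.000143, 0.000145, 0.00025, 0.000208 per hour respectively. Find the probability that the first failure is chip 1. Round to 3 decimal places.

0.223

The time to first failure is exponential with rate Σλ = 0.000268 + 0.000188 + 0.000143 + 0.000145 + 0.00025 + 0.000208 = 0.001202.
P(chip 1 first) = λ_1/Σλ = 0.000268/0.001202 ≈ 0.223.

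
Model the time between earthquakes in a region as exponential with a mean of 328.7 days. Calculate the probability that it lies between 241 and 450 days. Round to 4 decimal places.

0.2260

The rate is λ = 1/328.7 = 0.00304229 per day.
P(241 < X < 450) = e^(−λ·241) − e^(−λ·450) = 0.48037 − 0.25435 ≈ 0.2260.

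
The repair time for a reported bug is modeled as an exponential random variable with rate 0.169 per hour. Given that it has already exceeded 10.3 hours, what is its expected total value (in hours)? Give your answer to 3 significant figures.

By memorylessness, E[X | X > 10.3] = 10.3 + 1/λ = 10.3 + 5.91716 = 16.2172 hours.

16.2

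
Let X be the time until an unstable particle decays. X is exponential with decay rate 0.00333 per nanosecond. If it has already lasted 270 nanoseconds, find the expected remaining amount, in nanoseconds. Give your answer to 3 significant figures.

By memorylessness, the remaining amount past any threshold is again Exp(λ) with mean 1/λ = 300.3 nanoseconds.

300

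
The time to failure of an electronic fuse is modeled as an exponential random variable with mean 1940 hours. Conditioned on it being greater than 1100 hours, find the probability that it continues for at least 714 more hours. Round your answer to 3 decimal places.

The rate is λ = 1/1940 = 0.000515464 per hour.
The exponential is memoryless, so the remaining time is again Exp(λ): the condition X > 1100 is irrelevant.
P(X > 714) = e^(−0.36804) ≈ 0.692.

0.692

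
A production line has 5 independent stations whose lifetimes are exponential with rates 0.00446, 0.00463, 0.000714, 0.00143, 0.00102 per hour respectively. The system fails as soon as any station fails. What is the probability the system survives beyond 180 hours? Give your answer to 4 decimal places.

0.1102

The time to first failure is exponential with rate Σλ = 0.00446 + 0.00463 + 0.000714 + 0.00143 + 0.00102 = 0.012254.
P(min > 180) = e^(−0.012254·180) = e^(−2.2057) ≈ 0.1102.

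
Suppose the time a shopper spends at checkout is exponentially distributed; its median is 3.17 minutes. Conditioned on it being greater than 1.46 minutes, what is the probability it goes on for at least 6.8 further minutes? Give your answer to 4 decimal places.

0.2261

For an exponential, median = ln(2)/λ, so λ = ln 2 / 3.17 = 0.218658 per minute.
By the memoryless property, P(X > 1.46+6.8 | X > 1.46) = P(X > 6.8).
P(X > 6.8) = e^(−1.4869) ≈ 0.2261.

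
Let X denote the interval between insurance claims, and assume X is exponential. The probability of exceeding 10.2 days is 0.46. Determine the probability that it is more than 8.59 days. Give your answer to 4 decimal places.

0.5200

e^(−λ·10.2) = 0.46 ⇒ λ = −ln(0.46)/10.2 = 0.0761303.
P(X > 8.59) = e^(−0.0761303·8.59) = e^(−0.65396) ≈ 0.5200.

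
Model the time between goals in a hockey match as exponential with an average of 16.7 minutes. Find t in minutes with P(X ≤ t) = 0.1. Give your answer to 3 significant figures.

1.76

The rate is λ = 1/16.7 = 0.0598802 per minute.
Set 1 − e^(−λt) = 0.1, so t = −ln(0.9)/λ = 0.10536/0.0598802 ≈ 1.75952 minutes.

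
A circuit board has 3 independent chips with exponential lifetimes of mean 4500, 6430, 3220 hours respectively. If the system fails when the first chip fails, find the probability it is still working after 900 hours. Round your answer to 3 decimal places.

The first failure time is exponential with rate Σλ_i = 1/4500 + 1/6430 + 1/3220 = 0.000688302 per hour.
P(min > 900) = e^(−0.000688302·900) = e^(−0.61947) ≈ 0.538.

0.538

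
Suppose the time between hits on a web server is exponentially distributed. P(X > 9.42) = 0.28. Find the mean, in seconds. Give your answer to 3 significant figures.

e^(−λ·9.42) = 0.28 ⇒ λ = −ln(0.28)/9.42 = 0.135134.
Mean = 1/λ = 7.40004 seconds.

7.40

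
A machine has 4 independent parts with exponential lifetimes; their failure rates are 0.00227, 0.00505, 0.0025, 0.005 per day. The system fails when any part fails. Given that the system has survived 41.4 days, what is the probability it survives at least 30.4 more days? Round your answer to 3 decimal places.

0.637

Time to first failure ~ Exp(Σλ) with Σλ = 0.01482.
By memorylessness, P(T > 41.4+30.4 | T > 41.4) = P(T > 30.4) = e^(−0.01482·30.4) ≈ 0.637.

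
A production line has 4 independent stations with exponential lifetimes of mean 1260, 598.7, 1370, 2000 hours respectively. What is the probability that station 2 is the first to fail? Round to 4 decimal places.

0.4522

Rates: λ_i = 1/mean_i → 0.000793651, 0.00167029, 0.000729927, 0.0005; Σλ = 0.00369386.
P(station 2 first) = λ_2/Σλ = 0.00167029/0.00369386 ≈ 0.4522.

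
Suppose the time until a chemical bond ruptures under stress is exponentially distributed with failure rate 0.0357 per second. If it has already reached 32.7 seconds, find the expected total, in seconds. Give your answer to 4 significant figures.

By memorylessness, E[X | X > 32.7] = 32.7 + 1/λ = 32.7 + 28.0112 = 60.7112 seconds.

60.71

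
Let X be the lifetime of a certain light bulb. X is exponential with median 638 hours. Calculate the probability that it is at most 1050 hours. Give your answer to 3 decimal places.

For an exponential, median = ln(2)/λ, so λ = ln 2 / 638 = 0.00108644 per hour.
P(X ≤ 1050) = 1 − e^(−λ·1050) = 1 − e^(−1.1408) ≈ 0.680.

0.680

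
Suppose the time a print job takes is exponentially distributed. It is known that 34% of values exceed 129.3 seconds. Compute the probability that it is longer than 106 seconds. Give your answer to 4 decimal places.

0.4130

e^(−λ·129.3) = 0.34 ⇒ λ = −ln(0.34)/129.3 = 0.00834346.
P(X > 106) = e^(−0.00834346·106) = e^(−0.88441) ≈ 0.4130.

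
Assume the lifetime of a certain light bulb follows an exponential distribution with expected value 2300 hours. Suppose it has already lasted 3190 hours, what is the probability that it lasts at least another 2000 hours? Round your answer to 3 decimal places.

0.419

The rate is λ = 1/2300 = 0.000434783 per hour.
By the memoryless property, P(X > 3190+2000 | X > 3190) = P(X > 2000).
P(X > 2000) = e^(−0.86957) ≈ 0.419.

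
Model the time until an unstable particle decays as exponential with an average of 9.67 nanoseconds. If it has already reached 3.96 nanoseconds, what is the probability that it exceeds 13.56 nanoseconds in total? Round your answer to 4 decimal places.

0.3706

The rate is λ = 1/9.67 = 0.103413 per nanosecond.
P(X > s+t | X > s) = e^(−λ(s+t))/e^(−λs) = e^(−λt), independent of s = 3.96.
P(X > 9.6) = e^(−0.99276) ≈ 0.3706.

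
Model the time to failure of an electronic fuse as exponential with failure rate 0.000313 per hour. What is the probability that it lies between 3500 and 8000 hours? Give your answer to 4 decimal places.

P(3500 < X < 8000) = e^(−λ·3500) − e^(−λ·8000) = 0.33437 − 0.08176 ≈ 0.2526.

0.2526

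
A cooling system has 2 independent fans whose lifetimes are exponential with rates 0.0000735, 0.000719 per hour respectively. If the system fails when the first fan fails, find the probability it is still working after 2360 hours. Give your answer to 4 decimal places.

0.1541

The time to first failure is exponential with rate Σλ = 0.0000735 + 0.000719 = 0.0007925.
P(min > 2360) = e^(−0.0007925·2360) = e^(−1.8703) ≈ 0.1541.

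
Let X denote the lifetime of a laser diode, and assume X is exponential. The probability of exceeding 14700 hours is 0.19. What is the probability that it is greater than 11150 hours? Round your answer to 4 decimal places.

e^(−λ·14700) = 0.19 ⇒ λ = −ln(0.19)/14700 = 0.000112975.
P(X > 11150) = e^(−0.000112975·11150) = e^(−1.2597) ≈ 0.2837.

0.2837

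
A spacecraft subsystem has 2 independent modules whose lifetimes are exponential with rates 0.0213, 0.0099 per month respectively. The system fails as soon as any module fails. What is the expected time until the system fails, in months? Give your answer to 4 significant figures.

The time to first failure is exponential with rate Σλ = 0.0213 + 0.0099 = 0.0312.
E[min] = 1/Σλ = 1/0.0312 = 32.0513 months.

32.05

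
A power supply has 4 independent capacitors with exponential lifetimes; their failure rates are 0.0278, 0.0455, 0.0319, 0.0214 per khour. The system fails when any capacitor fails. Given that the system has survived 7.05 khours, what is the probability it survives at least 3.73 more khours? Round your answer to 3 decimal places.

0.624

Time to first failure ~ Exp(Σλ) with Σλ = 0.1266.
By memorylessness, P(T > 7.05+3.73 | T > 7.05) = P(T > 3.73) = e^(−0.1266·3.73) ≈ 0.624.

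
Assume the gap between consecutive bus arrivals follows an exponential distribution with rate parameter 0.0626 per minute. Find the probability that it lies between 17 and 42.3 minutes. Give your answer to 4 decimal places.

P(17 < X < 42.3) = e^(−λ·17) − e^(−λ·42.3) = 0.34500 − 0.07079 ≈ 0.2742.

0.2742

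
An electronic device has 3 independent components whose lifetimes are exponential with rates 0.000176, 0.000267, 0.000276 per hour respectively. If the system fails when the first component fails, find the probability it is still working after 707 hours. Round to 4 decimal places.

0.6015

The time to first failure is exponential with rate Σλ = 0.000176 + 0.000267 + 0.000276 = 0.000719.
P(min > 707) = e^(−0.000719·707) = e^(−0.50833) ≈ 0.6015.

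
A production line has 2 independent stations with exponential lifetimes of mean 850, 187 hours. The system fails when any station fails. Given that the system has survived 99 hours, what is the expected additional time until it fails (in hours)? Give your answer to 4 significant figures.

153.3

First-failure rate Σλ = 1/850 + 1/187 = 0.00652406.
By memorylessness the expected residual is 1/Σλ = 153.279 hours, regardless of the 99 already elapsed.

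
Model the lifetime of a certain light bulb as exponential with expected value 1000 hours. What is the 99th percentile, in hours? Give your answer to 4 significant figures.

4605

The rate is λ = 1/1000 = 0.001 per hour.
Set 1 − e^(−λt) = 0.99, so t = −ln(0.01)/λ = 4.6052/0.001 ≈ 4605.17 hours.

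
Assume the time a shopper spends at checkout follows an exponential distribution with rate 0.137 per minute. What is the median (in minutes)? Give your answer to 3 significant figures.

Set 1 − e^(−λt) = 0.5, so t = −ln(0.5)/λ = 0.69315/0.137 ≈ 5.05947 minutes.

5.06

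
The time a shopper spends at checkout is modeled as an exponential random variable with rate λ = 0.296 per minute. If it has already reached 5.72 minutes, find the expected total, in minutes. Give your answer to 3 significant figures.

By memorylessness, E[X | X > 5.72] = 5.72 + 1/λ = 5.72 + 3.37838 = 9.09838 minutes.

9.10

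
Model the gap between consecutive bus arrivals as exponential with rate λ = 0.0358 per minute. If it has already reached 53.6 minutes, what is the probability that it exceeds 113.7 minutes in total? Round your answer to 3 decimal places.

By the memoryless property, P(X > 53.6+60.1 | X > 53.6) = P(X > 60.1).
P(X > 60.1) = e^(−2.1516) ≈ 0.116.

0.116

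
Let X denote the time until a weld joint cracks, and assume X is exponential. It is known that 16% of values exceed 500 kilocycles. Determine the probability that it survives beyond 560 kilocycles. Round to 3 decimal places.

0.128

e^(−λ·500) = 0.16 ⇒ λ = −ln(0.16)/500 = 0.00366516.
P(X > 560) = e^(−0.00366516·560) = e^(−2.0525) ≈ 0.128.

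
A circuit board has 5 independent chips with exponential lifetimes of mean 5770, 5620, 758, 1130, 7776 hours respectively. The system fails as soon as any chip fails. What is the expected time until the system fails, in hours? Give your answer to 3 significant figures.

373

The first failure time is exponential with rate Σλ_i = 1/5770 + 1/5620 + 1/758 + 1/1130 + 1/7776 = 0.00268406 per hour.
E[min] = 1/Σλ = 1/0.00268406 = 372.569 hours.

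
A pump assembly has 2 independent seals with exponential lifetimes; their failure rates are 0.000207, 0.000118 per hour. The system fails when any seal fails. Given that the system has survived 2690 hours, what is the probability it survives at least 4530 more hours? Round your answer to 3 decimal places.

0.229

Time to first failure ~ Exp(Σλ) with Σλ = 0.000325.
By memorylessness, P(T > 2690+4530 | T > 2690) = P(T > 4530) = e^(−0.000325·4530) ≈ 0.229.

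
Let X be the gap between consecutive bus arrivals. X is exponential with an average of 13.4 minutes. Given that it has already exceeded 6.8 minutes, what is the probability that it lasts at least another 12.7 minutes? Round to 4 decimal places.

The rate is λ = 1/13.4 = 0.0746269 per minute.
The exponential is memoryless, so the remaining time is again Exp(λ): the condition X > 6.8 is irrelevant.
P(X > 12.7) = e^(−0.94776) ≈ 0.3876.

0.3876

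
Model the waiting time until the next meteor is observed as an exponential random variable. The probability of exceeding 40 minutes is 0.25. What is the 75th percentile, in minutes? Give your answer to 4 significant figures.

e^(−λ·40) = 0.25 ⇒ λ = −ln(0.25)/40 = 0.0346574.
75th percentile: 1 − e^(−λt) = 0.75, t = −ln(0.25)/λ = 40 minutes.

40.00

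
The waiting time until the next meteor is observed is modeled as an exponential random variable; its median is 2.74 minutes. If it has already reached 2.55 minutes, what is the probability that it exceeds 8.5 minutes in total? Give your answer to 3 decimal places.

For an exponential, median = ln(2)/λ, so λ = ln 2 / 2.74 = 0.252973 per minute.
The exponential is memoryless, so the remaining time is again Exp(λ): the condition X > 2.55 is irrelevant.
P(X > 5.95) = e^(−1.5052) ≈ 0.222.

0.222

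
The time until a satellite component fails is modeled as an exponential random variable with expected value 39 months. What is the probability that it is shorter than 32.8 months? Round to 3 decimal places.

The rate is λ = 1/39 = 0.025641 per month.
P(X ≤ 32.8) = 1 − e^(−λ·32.8) = 1 − e^(−0.84103) ≈ 0.569.

0.569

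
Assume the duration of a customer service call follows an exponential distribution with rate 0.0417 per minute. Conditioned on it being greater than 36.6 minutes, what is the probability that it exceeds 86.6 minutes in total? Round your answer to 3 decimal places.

0.124

P(X > s+t | X > s) = e^(−λ(s+t))/e^(−λs) = e^(−λt), independent of s = 36.6.
P(X > 50) = e^(−2.085) ≈ 0.124.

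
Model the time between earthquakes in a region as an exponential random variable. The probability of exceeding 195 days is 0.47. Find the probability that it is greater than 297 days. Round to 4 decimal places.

e^(−λ·195) = 0.47 ⇒ λ = −ln(0.47)/195 = 0.00387191.
P(X > 297) = e^(−0.00387191·297) = e^(−1.15) ≈ 0.3167.

0.3167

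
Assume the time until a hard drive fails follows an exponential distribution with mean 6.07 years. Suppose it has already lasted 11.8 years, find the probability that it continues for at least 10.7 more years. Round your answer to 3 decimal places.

The rate is λ = 1/6.07 = 0.164745 per year.
By the memoryless property, P(X > 11.8+10.7 | X > 11.8) = P(X > 10.7).
P(X > 10.7) = e^(−1.7628) ≈ 0.172.

0.172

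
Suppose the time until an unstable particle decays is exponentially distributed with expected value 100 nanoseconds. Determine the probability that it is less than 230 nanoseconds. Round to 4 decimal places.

The rate is λ = 1/100 = 0.01 per nanosecond.
P(X ≤ 230) = 1 − e^(−λ·230) = 1 − e^(−2.3) ≈ 0.8997.

0.8997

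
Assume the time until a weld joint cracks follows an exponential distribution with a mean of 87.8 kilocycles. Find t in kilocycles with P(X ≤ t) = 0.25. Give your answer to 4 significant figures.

25.26

The rate is λ = 1/87.8 = 0.0113895 per kilocycle.
Set 1 − e^(−λt) = 0.25, so t = −ln(0.75)/λ = 0.28768/0.0113895 ≈ 25.2585 kilocycles.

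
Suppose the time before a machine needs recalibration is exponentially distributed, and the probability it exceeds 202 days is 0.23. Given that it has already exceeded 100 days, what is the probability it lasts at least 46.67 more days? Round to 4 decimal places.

0.7121

From e^(−λ·202) = 0.23, λ = −ln(0.23)/202 = 0.00727562.
Memoryless: P(X > 100+46.67 | X > 100) = P(X > 46.67) = e^(−0.00727562·46.67) ≈ 0.7121.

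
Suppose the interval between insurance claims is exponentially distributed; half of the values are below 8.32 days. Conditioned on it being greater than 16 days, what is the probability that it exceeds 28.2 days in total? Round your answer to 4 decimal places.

0.3619

For an exponential, median = ln(2)/λ, so λ = ln 2 / 8.32 = 0.083311 per day.
The exponential is memoryless, so the remaining time is again Exp(λ): the condition X > 16 is irrelevant.
P(X > 12.2) = e^(−1.0164) ≈ 0.3619.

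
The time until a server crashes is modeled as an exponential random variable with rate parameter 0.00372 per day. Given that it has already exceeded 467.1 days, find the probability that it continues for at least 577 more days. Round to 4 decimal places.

The exponential is memoryless, so the remaining time is again Exp(λ): the condition X > 467.1 is irrelevant.
P(X > 577) = e^(−2.1464) ≈ 0.1169.

0.1169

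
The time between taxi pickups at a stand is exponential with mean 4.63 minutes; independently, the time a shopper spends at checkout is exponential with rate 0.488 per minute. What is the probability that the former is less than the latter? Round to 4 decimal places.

0.3068

λ_1 = 1/4.63 = 0.215983, λ_2 = 0.488.
For independent exponentials, P(the former < the latter) = λ_1/(λ_1+λ_2) = 0.215983/0.703983 ≈ 0.3068.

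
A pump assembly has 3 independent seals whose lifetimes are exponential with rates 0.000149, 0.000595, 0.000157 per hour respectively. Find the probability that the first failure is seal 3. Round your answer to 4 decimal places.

0.1743

The time to first failure is exponential with rate Σλ = 0.000149 + 0.000595 + 0.000157 = 0.000901.
P(seal 3 first) = λ_3/Σλ = 0.000157/0.000901 ≈ 0.1743.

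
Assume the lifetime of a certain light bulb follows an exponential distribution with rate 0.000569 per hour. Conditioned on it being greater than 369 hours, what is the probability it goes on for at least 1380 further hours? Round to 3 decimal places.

P(X > s+t | X > s) = e^(−λ(s+t))/e^(−λs) = e^(−λt), independent of s = 369.
P(X > 1380) = e^(−0.78522) ≈ 0.456.

0.456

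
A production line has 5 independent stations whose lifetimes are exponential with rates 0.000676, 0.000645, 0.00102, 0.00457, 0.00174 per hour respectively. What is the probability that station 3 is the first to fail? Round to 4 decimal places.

0.1179

The time to first failure is exponential with rate Σλ = 0.000676 + 0.000645 + 0.00102 + 0.00457 + 0.00174 = 0.008651.
P(station 3 first) = λ_3/Σλ = 0.00102/0.008651 ≈ 0.1179.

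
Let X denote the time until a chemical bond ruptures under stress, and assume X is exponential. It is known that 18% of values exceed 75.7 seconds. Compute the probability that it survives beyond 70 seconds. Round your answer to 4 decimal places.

e^(−λ·75.7) = 0.18 ⇒ λ = −ln(0.18)/75.7 = 0.0226526.
P(X > 70) = e^(−0.0226526·70) = e^(−1.5857) ≈ 0.2048.

0.2048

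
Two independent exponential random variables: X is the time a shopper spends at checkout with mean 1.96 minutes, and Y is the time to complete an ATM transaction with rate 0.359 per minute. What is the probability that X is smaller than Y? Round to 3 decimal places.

0.587

λ_1 = 1/1.96 = 0.510204, λ_2 = 0.359.
For independent exponentials, P(X < Y) = λ_1/(λ_1+λ_2) = 0.510204/0.869204 ≈ 0.587.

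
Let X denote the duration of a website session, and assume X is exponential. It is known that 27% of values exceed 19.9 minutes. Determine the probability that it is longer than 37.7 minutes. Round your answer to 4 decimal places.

0.0837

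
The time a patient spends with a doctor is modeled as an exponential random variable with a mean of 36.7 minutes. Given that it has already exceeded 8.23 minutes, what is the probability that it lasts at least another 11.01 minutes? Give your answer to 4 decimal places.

0.7408

The rate is λ = 1/36.7 = 0.027248 per minute.
By the memoryless property, P(X > 8.23+11.01 | X > 8.23) = P(X > 11.01).
P(X > 11.01) = e^(−0.3) ≈ 0.7408.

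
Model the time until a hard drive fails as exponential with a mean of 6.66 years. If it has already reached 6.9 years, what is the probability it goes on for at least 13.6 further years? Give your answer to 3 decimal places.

The rate is λ = 1/6.66 = 0.15015 per year.
The exponential is memoryless, so the remaining time is again Exp(λ): the condition X > 6.9 is irrelevant.
P(X > 13.6) = e^(−2.042) ≈ 0.130.

0.130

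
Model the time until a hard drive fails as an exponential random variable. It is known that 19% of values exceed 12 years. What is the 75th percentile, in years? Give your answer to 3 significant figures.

10.0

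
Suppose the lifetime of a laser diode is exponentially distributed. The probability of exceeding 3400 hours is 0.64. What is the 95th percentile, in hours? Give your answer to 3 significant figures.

22800

e^(−λ·3400) = 0.64 ⇒ λ = −ln(0.64)/3400 = 0.000131261.
95th percentile: 1 − e^(−λt) = 0.95, t = −ln(0.05)/λ = 22822.7 hours.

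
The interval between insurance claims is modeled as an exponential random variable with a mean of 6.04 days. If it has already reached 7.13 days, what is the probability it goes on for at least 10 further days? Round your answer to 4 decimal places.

0.1910

The rate is λ = 1/6.04 = 0.165563 per day.
By the memoryless property, P(X > 7.13+10 | X > 7.13) = P(X > 10).
P(X > 10) = e^(−1.6556) ≈ 0.1910.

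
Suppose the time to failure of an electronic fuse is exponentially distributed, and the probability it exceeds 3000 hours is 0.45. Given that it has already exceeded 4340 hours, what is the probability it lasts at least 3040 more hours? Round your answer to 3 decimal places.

0.445

From e^(−λ·3000) = 0.45, λ = −ln(0.45)/3000 = 0.000266169.
Memoryless: P(X > 4340+3040 | X > 4340) = P(X > 3040) = e^(−0.000266169·3040) ≈ 0.445.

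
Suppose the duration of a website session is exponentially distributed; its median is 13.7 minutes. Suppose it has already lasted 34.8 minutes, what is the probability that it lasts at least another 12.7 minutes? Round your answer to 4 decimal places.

For an exponential, median = ln(2)/λ, so λ = ln 2 / 13.7 = 0.0505947 per minute.
By the memoryless property, P(X > 34.8+12.7 | X > 34.8) = P(X > 12.7).
P(X > 12.7) = e^(−0.64255) ≈ 0.5259.

0.5259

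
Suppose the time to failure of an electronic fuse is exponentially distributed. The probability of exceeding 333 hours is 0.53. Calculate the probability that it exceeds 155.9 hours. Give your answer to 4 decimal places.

0.7429

e^(−λ·333) = 0.53 ⇒ λ = −ln(0.53)/333 = 0.00190654.
P(X > 155.9) = e^(−0.00190654·155.9) = e^(−0.29723) ≈ 0.7429.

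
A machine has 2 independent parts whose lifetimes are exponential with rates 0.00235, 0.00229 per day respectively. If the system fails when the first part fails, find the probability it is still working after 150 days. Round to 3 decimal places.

0.499

The time to first failure is exponential with rate Σλ = 0.00235 + 0.00229 = 0.00464.
P(min > 150) = e^(−0.00464·150) = e^(−0.696) ≈ 0.499.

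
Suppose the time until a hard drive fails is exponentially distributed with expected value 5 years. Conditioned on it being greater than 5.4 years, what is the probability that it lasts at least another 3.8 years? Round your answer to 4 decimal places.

The rate is λ = 1/5 = 0.2 per year.
P(X > s+t | X > s) = e^(−λ(s+t))/e^(−λs) = e^(−λt), independent of s = 5.4.
P(X > 3.8) = e^(−0.76) ≈ 0.4677.

0.4677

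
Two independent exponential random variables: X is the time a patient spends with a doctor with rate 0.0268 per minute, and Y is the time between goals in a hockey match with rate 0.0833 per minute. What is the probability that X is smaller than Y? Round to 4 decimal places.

λ_1 = 0.0268, λ_2 = 0.0833.
For independent exponentials, P(X < Y) = λ_1/(λ_1+λ_2) = 0.0268/0.1101 ≈ 0.2434.

0.2434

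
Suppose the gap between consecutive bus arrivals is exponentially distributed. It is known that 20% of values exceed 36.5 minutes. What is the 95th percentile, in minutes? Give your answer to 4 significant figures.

67.94

e^(−λ·36.5) = 0.20 ⇒ λ = −ln(0.20)/36.5 = 0.0440942.
95th percentile: 1 − e^(−λt) = 0.95, t = −ln(0.05)/λ = 67.9394 minutes.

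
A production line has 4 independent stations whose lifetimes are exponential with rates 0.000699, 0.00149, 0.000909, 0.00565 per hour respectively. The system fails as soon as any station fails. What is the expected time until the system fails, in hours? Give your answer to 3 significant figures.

The time to first failure is exponential with rate Σλ = 0.000699 + 0.00149 + 0.000909 + 0.00565 = 0.008748.
E[min] = 1/Σλ = 1/0.008748 = 114.312 hours.

114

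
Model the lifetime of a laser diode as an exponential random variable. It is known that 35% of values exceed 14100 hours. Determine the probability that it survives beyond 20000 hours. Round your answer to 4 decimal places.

e^(−λ·14100) = 0.35 ⇒ λ = −ln(0.35)/14100 = 0.0000744555.
P(X > 20000) = e^(−0.0000744555·20000) = e^(−1.4891) ≈ 0.2256.

0.2256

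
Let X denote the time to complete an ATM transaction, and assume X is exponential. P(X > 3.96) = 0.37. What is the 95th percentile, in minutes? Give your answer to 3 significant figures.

e^(−λ·3.96) = 0.37 ⇒ λ = −ln(0.37)/3.96 = 0.251074.
95th percentile: 1 − e^(−λt) = 0.95, t = −ln(0.05)/λ = 11.9317 minutes.

11.9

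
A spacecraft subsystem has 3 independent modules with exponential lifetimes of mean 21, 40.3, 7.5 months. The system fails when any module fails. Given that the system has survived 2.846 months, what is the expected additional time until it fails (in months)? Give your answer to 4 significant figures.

4.860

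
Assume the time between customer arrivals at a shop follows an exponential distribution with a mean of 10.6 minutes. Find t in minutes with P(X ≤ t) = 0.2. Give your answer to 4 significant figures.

2.365

The rate is λ = 1/10.6 = 0.0943396 per minute.
Set 1 − e^(−λt) = 0.2, so t = −ln(0.8)/λ = 0.22314/0.0943396 ≈ 2.36532 minutes.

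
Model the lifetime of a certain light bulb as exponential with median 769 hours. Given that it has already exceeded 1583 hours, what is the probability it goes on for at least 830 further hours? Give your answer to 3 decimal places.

0.473

For an exponential, median = ln(2)/λ, so λ = ln 2 / 769 = 0.000901362 per hour.
The exponential is memoryless, so the remaining time is again Exp(λ): the condition X > 1583 is irrelevant.
P(X > 830) = e^(−0.74813) ≈ 0.473.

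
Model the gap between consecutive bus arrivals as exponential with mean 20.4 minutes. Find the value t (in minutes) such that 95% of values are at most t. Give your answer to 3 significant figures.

61.1

The rate is λ = 1/20.4 = 0.0490196 per minute.
Set 1 − e^(−λt) = 0.95, so t = −ln(0.05)/λ = 2.9957/0.0490196 ≈ 61.1129 minutes.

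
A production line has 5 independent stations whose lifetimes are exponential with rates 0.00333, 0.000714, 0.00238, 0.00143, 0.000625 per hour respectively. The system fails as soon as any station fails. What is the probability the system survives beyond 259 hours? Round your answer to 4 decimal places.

0.1112

The time to first failure is exponential with rate Σλ = 0.00333 + 0.000714 + 0.00238 + 0.00143 + 0.000625 = 0.008479.
P(min > 259) = e^(−0.008479·259) = e^(−2.1961) ≈ 0.1112.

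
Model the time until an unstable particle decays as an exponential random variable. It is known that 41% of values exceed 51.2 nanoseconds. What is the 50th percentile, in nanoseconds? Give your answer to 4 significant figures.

39.80

e^(−λ·51.2) = 0.41 ⇒ λ = −ln(0.41)/51.2 = 0.017414.
50th percentile: 1 − e^(−λt) = 0.5, t = −ln(0.5)/λ = 39.804 nanoseconds.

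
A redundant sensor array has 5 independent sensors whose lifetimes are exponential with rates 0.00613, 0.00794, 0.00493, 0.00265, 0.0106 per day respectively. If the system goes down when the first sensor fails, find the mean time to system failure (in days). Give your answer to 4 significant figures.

The time to first failure is exponential with rate Σλ = 0.00613 + 0.00794 + 0.00493 + 0.00265 + 0.0106 = 0.03225.
E[min] = 1/Σλ = 1/0.03225 = 31.0078 days.

31.01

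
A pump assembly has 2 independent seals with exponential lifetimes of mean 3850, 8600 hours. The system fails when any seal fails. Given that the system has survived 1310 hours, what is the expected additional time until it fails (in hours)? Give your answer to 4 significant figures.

2659

First-failure rate Σλ = 1/3850 + 1/8600 = 0.000376019.
By memorylessness the expected residual is 1/Σλ = 2659.44 hours, regardless of the 1310 already elapsed.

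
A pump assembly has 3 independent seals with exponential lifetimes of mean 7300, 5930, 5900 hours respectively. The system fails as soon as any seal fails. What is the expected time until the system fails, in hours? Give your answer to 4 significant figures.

The first failure time is exponential with rate Σλ_i = 1/7300 + 1/5930 + 1/5900 = 0.000475112 per hour.
E[min] = 1/Σλ = 1/0.000475112 = 2104.77 hours.

2105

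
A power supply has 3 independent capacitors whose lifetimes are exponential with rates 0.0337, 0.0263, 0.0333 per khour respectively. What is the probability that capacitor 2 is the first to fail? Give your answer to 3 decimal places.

0.282

The time to first failure is exponential with rate Σλ = 0.0337 + 0.0263 + 0.0333 = 0.0933.
P(capacitor 2 first) = λ_2/Σλ = 0.0263/0.0933 ≈ 0.282.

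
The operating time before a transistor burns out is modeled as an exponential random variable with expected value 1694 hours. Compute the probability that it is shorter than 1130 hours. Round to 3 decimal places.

0.487

The rate is λ = 1/1694 = 0.000590319 per hour.
P(X ≤ 1130) = 1 − e^(−λ·1130) = 1 − e^(−0.66706) ≈ 0.487.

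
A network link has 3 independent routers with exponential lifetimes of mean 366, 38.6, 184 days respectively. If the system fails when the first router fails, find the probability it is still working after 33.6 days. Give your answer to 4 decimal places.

0.3183

The first failure time is exponential with rate Σλ_i = 1/366 + 1/38.6 + 1/184 = 0.0340738 per day.
P(min > 33.6) = e^(−0.0340738·33.6) = e^(−1.1449) ≈ 0.3183.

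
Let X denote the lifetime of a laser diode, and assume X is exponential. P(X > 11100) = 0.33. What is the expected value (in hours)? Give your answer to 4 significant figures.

10010

e^(−λ·11100) = 0.33 ⇒ λ = −ln(0.33)/11100 = 0.0000998795.
Mean = 1/λ = 10012.1 hours.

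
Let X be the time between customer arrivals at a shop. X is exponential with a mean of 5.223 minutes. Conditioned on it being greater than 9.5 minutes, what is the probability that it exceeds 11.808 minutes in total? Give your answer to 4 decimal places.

0.6428

The rate is λ = 1/5.223 = 0.191461 per minute.
The exponential is memoryless, so the remaining time is again Exp(λ): the condition X > 9.5 is irrelevant.
P(X > 2.308) = e^(−0.44189) ≈ 0.6428.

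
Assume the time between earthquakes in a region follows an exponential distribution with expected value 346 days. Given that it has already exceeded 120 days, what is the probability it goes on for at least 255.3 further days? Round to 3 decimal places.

0.478

The rate is λ = 1/346 = 0.00289017 per day.
By the memoryless property, P(X > 120+255.3 | X > 120) = P(X > 255.3).
P(X > 255.3) = e^(−0.73786) ≈ 0.478.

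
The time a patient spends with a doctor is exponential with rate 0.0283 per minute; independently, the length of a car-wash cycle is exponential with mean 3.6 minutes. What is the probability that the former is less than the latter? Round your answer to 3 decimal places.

λ_1 = 0.0283, λ_2 = 1/3.6 = 0.277778.
For independent exponentials, P(the former < the latter) = λ_1/(λ_1+λ_2) = 0.0283/0.306078 ≈ 0.092.

0.092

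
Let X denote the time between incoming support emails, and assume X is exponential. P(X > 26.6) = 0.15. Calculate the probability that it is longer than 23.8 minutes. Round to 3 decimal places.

0.183

e^(−λ·26.6) = 0.15 ⇒ λ = −ln(0.15)/26.6 = 0.0713203.
P(X > 23.8) = e^(−0.0713203·23.8) = e^(−1.6974) ≈ 0.183.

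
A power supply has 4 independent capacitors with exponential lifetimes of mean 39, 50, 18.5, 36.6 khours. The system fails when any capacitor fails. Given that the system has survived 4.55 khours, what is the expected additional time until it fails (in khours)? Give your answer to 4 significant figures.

First-failure rate Σλ = 1/39 + 1/50 + 1/18.5 + 1/36.6 = 0.127017.
By memorylessness the expected residual is 1/Σλ = 7.87293 khours, regardless of the 4.55 already elapsed.

7.873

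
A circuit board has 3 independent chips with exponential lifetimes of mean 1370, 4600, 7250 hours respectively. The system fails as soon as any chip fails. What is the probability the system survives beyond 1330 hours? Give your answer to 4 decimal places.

0.2361

The first failure time is exponential with rate Σλ_i = 1/1370 + 1/4600 + 1/7250 = 0.00108525 per hour.
P(min > 1330) = e^(−0.00108525·1330) = e^(−1.4434) ≈ 0.2361.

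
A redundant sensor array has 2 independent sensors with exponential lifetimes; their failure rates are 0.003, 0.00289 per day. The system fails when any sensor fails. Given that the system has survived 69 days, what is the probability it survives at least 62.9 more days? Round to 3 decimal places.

Time to first failure ~ Exp(Σλ) with Σλ = 0.00589.
By memorylessness, P(T > 69+62.9 | T > 69) = P(T > 62.9) = e^(−0.00589·62.9) ≈ 0.690.

0.690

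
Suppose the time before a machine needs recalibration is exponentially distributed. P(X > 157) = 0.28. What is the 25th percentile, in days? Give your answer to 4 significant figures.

e^(−λ·157) = 0.28 ⇒ λ = −ln(0.28)/157 = 0.00810806.
25th percentile: 1 − e^(−λt) = 0.25, t = −ln(0.75)/λ = 35.481 days.

35.48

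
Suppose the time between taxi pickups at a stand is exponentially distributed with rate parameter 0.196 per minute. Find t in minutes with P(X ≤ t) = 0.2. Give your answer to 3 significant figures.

Set 1 − e^(−λt) = 0.2, so t = −ln(0.8)/λ = 0.22314/0.196 ≈ 1.13849 minutes.

1.14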